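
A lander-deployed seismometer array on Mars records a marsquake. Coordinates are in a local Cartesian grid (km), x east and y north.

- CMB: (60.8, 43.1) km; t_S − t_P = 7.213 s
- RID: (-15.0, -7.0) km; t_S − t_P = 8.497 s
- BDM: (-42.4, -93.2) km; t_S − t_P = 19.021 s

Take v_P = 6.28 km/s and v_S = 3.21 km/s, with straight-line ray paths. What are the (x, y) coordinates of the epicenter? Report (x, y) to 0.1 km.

x ≈ 40.3 km, y ≈ 0.4 km

Distance from S−P lag: d = Δt · v_P v_S / (v_P − v_S) = Δt · (6.28·3.21)/(6.28−3.21) ≈ 6.5664·Δt.
So d_CMB = 47.36, d_RID = 55.79, d_BDM = 124.90 km.
Circle about each station: (x − 60.8)² + (y − 43.1)² = 47.36²; (x + 15.0)² + (y + 7.0)² = 55.79²; (x + 42.4)² + (y + 93.2)² = 124.90².
Subtracting pairs of circle equations eliminates x²+y² and gives linear equations (the radical axes):
-151.6 x − 100.2 y = -6149.80
-206.4 x − 272.6 y = -8427.29
Solving the 2×2 system: x ≈ 40.3, y ≈ 0.4 km.
Check against CMB (with the unrounded x, y): √((x − 60.8)²+(y − 43.1)²) = 47.37 ≈ 47.36 km. ✓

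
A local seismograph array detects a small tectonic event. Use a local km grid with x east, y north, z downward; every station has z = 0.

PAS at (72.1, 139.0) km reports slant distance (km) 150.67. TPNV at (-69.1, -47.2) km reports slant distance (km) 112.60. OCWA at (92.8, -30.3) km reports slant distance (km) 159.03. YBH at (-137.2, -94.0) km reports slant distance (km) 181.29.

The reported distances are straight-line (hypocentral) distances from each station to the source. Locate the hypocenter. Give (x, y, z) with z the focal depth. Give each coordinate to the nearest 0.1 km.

x ≈ -36.1 km, y ≈ 47.5 km, depth ≈ 51.2 km

Each station gives a sphere (x−x_i)² + (y−y_i)² + z² = d_i² (stations at z=0).
Subtracting the PAS sphere from TPNV and OCWA: z² cancels, leaving linear equations in x and y:
-282.4 x − 372.4 y = -7494.07
41.4 x − 338.6 y = -17578.57
Solving: x ≈ -36.103, y ≈ 47.501 km (keep extra digits for the depth step; rounded: -36.1, 47.5).
Then from the PAS sphere: z² = 150.67² − (x − 72.1)² − (y − 139.0)² with x = -36.103, y = 47.501, so z ≈ 51.201 ≈ 51.2 km.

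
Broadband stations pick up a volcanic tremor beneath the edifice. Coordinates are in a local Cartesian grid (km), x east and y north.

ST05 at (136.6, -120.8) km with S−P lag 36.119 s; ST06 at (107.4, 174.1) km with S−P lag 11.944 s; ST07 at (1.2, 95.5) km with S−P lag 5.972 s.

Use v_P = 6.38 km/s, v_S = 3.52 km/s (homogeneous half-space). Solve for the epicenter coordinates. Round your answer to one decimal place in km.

Distance from S−P lag: d = Δt · v_P v_S / (v_P − v_S) = Δt · (6.38·3.52)/(6.38−3.52) ≈ 7.8523·Δt.
So d_ST05 = 283.62, d_ST06 = 93.79, d_ST07 = 46.89 km.
Circle about each station: (x − 136.6)² + (y + 120.8)² = 283.62²; (x − 107.4)² + (y − 174.1)² = 93.79²; (x − 1.2)² + (y − 95.5)² = 46.89².
Subtracting the ST05 equation from the ST06 and ST07 equations removes the quadratic terms:
-58.4 x + 589.8 y = 80237.11
-270.8 x + 432.6 y = 54111.12
Solving the 2×2 system: x ≈ 20.8, y ≈ 138.1 km.

20.8 km east, 138.1 km north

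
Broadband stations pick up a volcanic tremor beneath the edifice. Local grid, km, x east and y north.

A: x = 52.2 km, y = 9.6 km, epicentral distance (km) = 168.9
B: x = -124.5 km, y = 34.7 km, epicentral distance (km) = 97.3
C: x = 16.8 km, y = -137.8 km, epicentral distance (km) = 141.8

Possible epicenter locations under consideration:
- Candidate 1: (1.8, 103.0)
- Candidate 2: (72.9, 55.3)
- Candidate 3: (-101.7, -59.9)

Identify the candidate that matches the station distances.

Candidate 3

For each candidate, compare |candidate − station| to the reported distance:
Candidate 1: residuals A 62.8, B 46.3, C 99.5 → max 99.5 km
Candidate 2: residuals A 118.7, B 101.2, C 59.3 → max 118.7 km
Candidate 3: residuals A 0.0, B 0.0, C 0.0 → max 0.0 km
Only Candidate 3 has all residuals ≈ 0.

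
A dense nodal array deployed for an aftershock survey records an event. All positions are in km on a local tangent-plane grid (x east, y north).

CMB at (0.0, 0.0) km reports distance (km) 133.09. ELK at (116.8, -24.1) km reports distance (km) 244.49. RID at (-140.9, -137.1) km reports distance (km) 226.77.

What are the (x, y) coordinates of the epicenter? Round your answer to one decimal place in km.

x ≈ -101.4 km, y ≈ 86.2 km

Circle about each station: x² + y² = 133.09²; (x − 116.8)² + (y + 24.1)² = 244.49²; (x + 140.9)² + (y + 137.1)² = 226.77².
Subtracting the CMB equation from the ELK and RID equations removes the quadratic terms:
233.6 x − 48.2 y = -27839.36
-281.8 x − 274.2 y = 4937.54
Solving the 2×2 system: x ≈ -101.4, y ≈ 86.2 km.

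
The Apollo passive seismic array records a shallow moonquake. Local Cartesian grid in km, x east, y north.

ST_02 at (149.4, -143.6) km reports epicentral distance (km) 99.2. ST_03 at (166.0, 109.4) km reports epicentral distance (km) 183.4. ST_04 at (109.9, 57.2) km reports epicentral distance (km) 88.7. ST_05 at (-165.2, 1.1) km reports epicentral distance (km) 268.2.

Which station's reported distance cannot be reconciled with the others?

Solve using three stations at a time. Using ST_02, ST_03, ST_05 (subtract circle equations pairwise → linear system) gives (x, y) ≈ (95.9, -60.1).
Distances from that point to each station vs reported:
  ST_02: calculated 99.2 vs reported 99.2 → residual 0.0 km
  ST_03: calculated 183.4 vs reported 183.4 → residual 0.0 km
  ST_04: calculated 118.1 vs reported 88.7 → residual 29.4 km
  ST_05: calculated 268.2 vs reported 268.2 → residual 0.0 km
ST_02, ST_03, ST_05 are mutually consistent (residuals ≈ 0); ST_04 is off by 29.4 km.

ST_04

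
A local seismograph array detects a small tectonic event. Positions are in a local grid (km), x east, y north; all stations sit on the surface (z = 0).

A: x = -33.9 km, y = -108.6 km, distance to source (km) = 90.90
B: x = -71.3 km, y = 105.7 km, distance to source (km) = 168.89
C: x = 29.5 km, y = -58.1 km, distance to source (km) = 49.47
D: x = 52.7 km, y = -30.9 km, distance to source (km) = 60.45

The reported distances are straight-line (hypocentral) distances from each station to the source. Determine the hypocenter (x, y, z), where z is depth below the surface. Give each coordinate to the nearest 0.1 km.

Each station gives a sphere (x−x_i)² + (y−y_i)² + z² = d_i² (stations at z=0).
Subtracting the A sphere from B and C: z² cancels, leaving linear equations in x and y:
-74.8 x + 428.6 y = -16948.01
126.8 x + 101.0 y = -2881.78
Solving: x ≈ 7.700, y ≈ -38.199 km (keep extra digits for the depth step; rounded: 7.7, -38.2).
Then from the A sphere: z² = 90.90² − (x + 33.9)² − (y + 108.6)² with x = 7.700, y = -38.199, so z ≈ 39.698 ≈ 39.7 km.

x ≈ 7.7 km, y ≈ -38.2 km, depth ≈ 39.7 km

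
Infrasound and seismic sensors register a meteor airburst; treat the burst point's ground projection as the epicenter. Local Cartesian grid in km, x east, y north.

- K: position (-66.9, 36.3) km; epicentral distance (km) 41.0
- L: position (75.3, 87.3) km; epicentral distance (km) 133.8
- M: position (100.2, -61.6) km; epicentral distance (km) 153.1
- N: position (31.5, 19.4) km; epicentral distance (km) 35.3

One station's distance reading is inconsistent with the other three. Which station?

Solve using three stations at a time. Using K, L, M (subtract circle equations pairwise → linear system) gives (x, y) ≈ (-34.6, 11.0).
Distances from that point to each station vs reported:
  K: calculated 41.0 vs reported 41.0 → residual 0.0 km
  L: calculated 133.8 vs reported 133.8 → residual 0.0 km
  M: calculated 153.1 vs reported 153.1 → residual 0.0 km
  N: calculated 66.6 vs reported 35.3 → residual 31.3 km
K, L, M are mutually consistent (residuals ≈ 0); N is off by 31.3 km.

N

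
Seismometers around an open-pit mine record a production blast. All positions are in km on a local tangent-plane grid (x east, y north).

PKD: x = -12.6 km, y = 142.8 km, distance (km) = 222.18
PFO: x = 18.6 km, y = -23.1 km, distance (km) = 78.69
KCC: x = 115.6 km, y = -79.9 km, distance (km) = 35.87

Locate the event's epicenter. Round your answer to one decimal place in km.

91.1 km east, -53.7 km north

Circle about each station: (x + 12.6)² + (y − 142.8)² = 222.18²; (x − 18.6)² + (y + 23.1)² = 78.69²; (x − 115.6)² + (y + 79.9)² = 35.87².
Subtracting the PKD equation from the PFO and KCC equations removes the quadratic terms:
62.4 x − 331.8 y = 23500.81
256.4 x − 445.4 y = 47274.07
Solving the 2×2 system: x ≈ 91.1, y ≈ -53.7 km.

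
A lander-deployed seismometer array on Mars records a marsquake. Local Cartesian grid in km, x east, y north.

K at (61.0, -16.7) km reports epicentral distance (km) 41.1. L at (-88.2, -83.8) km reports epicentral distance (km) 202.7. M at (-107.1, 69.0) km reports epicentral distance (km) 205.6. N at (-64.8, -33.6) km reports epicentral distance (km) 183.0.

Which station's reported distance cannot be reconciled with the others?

N

Solve using three stations at a time. Using K, L, M (subtract circle equations pairwise → linear system) gives (x, y) ≈ (90.4, 12.0).
Distances from that point to each station vs reported:
  K: calculated 41.1 vs reported 41.1 → residual 0.0 km
  L: calculated 202.7 vs reported 202.7 → residual 0.0 km
  M: calculated 205.6 vs reported 205.6 → residual 0.0 km
  N: calculated 161.8 vs reported 183.0 → residual 21.2 km
K, L, M are mutually consistent (residuals ≈ 0); N is off by 21.2 km.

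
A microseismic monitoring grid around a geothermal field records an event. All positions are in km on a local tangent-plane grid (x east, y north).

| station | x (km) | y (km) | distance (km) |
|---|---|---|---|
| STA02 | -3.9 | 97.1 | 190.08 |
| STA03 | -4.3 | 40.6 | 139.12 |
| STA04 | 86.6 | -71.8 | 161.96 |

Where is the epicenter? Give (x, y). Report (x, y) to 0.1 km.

Circle about each station: (x + 3.9)² + (y − 97.1)² = 190.08²; (x + 4.3)² + (y − 40.6)² = 139.12²; (x − 86.6)² + (y + 71.8)² = 161.96².
Subtracting the STA02 equation from the STA03 and STA04 equations removes the quadratic terms:
-0.8 x − 113.0 y = 8999.26
181.0 x − 337.8 y = 13110.54
Solving the 2×2 system: x ≈ -75.2, y ≈ -79.1 km.

(-75.2, -79.1)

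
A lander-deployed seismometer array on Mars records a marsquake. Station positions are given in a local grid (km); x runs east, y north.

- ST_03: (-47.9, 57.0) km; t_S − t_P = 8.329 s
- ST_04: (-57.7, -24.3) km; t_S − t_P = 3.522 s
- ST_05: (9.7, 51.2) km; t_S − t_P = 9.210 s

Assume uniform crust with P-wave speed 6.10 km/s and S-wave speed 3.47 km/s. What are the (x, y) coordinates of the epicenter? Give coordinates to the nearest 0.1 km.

(-34.1, -8.6)

Distance from S−P lag: d = Δt · v_P v_S / (v_P − v_S) = Δt · (6.10·3.47)/(6.10−3.47) ≈ 8.0483·Δt.
So d_ST_03 = 67.03, d_ST_04 = 28.35, d_ST_05 = 74.12 km.
Circle about each station: (x + 47.9)² + (y − 57.0)² = 67.03²; (x + 57.7)² + (y + 24.3)² = 28.35²; (x − 9.7)² + (y − 51.2)² = 74.12².
Subtracting the ST_03 equation from the ST_04 and ST_05 equations removes the quadratic terms:
-19.6 x − 162.6 y = 2065.67
115.2 x − 11.6 y = -3828.63
Solving the 2×2 system: x ≈ -34.1, y ≈ -8.6 km.
Check against ST_03 (with the unrounded x, y): √((x + 47.9)²+(y − 57.0)²) = 67.03 ≈ 67.03 km. ✓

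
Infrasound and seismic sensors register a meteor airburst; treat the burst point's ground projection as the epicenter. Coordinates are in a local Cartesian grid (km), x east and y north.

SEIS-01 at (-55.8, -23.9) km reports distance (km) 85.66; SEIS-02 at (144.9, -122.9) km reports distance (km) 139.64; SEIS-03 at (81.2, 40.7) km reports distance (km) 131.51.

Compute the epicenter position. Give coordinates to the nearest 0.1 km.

x ≈ 14.6 km, y ≈ -72.7 km

Circle about each station: (x + 55.8)² + (y + 23.9)² = 85.66²; (x − 144.9)² + (y + 122.9)² = 139.64²; (x − 81.2)² + (y − 40.7)² = 131.51².
Subtracting pairs of circle equations eliminates x²+y² and gives linear equations (the radical axes):
401.4 x − 198.0 y = 20253.88
274.0 x + 129.2 y = -5392.16
Solving the 2×2 system: x ≈ 14.6, y ≈ -72.7 km.
Check against SEIS-01 (with the unrounded x, y): √((x + 55.8)²+(y + 23.9)²) = 85.66 ≈ 85.66 km. ✓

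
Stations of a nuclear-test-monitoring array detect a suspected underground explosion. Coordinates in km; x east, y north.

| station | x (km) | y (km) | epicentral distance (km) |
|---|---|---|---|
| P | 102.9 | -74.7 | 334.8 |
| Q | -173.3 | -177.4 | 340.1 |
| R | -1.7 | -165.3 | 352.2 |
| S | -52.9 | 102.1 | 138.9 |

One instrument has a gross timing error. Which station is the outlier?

Solve using three stations at a time. Using P, Q, R (subtract circle equations pairwise → linear system) gives (x, y) ≈ (-135.3, 160.6).
Distances from that point to each station vs reported:
  P: calculated 334.8 vs reported 334.8 → residual 0.0 km
  Q: calculated 340.1 vs reported 340.1 → residual 0.0 km
  R: calculated 352.2 vs reported 352.2 → residual 0.0 km
  S: calculated 101.1 vs reported 138.9 → residual 37.8 km
P, Q, R are mutually consistent (residuals ≈ 0); S is off by 37.8 km.

S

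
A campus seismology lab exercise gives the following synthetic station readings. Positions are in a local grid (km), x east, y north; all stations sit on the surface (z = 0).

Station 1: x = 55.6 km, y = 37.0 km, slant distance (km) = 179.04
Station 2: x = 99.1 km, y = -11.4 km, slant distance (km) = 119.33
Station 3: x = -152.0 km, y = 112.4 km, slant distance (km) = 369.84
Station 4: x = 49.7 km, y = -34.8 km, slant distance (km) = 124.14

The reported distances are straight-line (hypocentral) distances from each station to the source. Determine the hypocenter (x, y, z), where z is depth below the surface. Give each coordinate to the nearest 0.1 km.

Each station gives a sphere (x−x_i)² + (y−y_i)² + z² = d_i² (stations at z=0).
Subtracting the Station 1 sphere from Station 2 and Station 3: z² cancels, leaving linear equations in x and y:
87.0 x − 96.8 y = 23306.08
-415.2 x + 150.8 y = -73448.90
Solving: x ≈ 132.806, y ≈ -121.404 km (keep extra digits for the depth step; rounded: 132.8, -121.4).
Then from the Station 1 sphere: z² = 179.04² − (x − 55.6)² − (y − 37.0)² with x = 132.806, y = -121.404, so z ≈ 31.666 ≈ 31.7 km.

x ≈ 132.8 km, y ≈ -121.4 km, depth ≈ 31.7 km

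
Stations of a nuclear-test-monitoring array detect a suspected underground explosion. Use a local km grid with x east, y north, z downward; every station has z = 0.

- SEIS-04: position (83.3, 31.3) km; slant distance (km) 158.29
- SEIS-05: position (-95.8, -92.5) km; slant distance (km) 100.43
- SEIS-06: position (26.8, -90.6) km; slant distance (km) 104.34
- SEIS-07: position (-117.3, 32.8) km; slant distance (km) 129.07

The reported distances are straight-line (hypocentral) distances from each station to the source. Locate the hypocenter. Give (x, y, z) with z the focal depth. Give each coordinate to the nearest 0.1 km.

Each station gives a sphere (x−x_i)² + (y−y_i)² + z² = d_i² (stations at z=0).
Subtracting the SEIS-04 sphere from SEIS-05 and SEIS-06: z² cancels, leaving linear equations in x and y:
-358.2 x − 247.6 y = 24784.85
-113.0 x − 243.8 y = 15176.91
Solving: x ≈ -38.496, y ≈ -44.409 km (keep extra digits for the depth step; rounded: -38.5, -44.4).
Then from the SEIS-04 sphere: z² = 158.29² − (x − 83.3)² − (y − 31.3)² with x = -38.496, y = -44.409, so z ≈ 67.005 ≈ 67.0 km.

(-38.5, -44.4, 67.0)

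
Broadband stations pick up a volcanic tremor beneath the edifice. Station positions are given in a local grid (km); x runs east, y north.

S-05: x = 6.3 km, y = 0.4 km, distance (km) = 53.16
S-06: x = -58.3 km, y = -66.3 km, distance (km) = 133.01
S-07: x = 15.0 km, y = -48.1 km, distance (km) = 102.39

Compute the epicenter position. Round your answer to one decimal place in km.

(0.1, 53.2)

Circle about each station: (x − 6.3)² + (y − 0.4)² = 53.16²; (x + 58.3)² + (y + 66.3)² = 133.01²; (x − 15.0)² + (y + 48.1)² = 102.39².
Subtracting pairs of circle equations eliminates x²+y² and gives linear equations (the radical axes):
-129.2 x − 133.4 y = -7110.94
17.4 x − 97.0 y = -5158.97
Solving the 2×2 system: x ≈ 0.1, y ≈ 53.2 km.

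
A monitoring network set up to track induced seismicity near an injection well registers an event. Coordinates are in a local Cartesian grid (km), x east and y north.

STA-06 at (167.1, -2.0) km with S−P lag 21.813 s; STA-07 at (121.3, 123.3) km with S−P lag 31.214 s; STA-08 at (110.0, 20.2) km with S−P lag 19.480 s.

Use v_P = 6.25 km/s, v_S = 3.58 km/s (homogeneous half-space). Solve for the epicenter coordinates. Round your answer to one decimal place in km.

Distance from S−P lag: d = Δt · v_P v_S / (v_P − v_S) = Δt · (6.25·3.58)/(6.25−3.58) ≈ 8.3801·Δt.
So d_STA-06 = 182.80, d_STA-07 = 261.58, d_STA-08 = 163.25 km.
Circle about each station: (x − 167.1)² + (y + 2.0)² = 182.80²; (x − 121.3)² + (y − 123.3)² = 261.58²; (x − 110.0)² + (y − 20.2)² = 163.25².
Subtracting the STA-06 equation from the STA-07 and STA-08 equations removes the quadratic terms:
-91.6 x + 250.6 y = -33018.09
-114.2 x + 44.4 y = -8653.09
Solving the 2×2 system: x ≈ 28.6, y ≈ -121.3 km.
Check against STA-06 (with the unrounded x, y): √((x − 167.1)²+(y + 2.0)²) = 182.79 ≈ 182.80 km. ✓

(28.6, -121.3)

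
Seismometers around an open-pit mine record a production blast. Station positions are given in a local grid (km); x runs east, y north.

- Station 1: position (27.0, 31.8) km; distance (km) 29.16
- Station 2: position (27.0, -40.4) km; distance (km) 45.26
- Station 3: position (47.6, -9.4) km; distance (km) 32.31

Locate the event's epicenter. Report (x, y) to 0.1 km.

Circle about each station: (x − 27.0)² + (y − 31.8)² = 29.16²; (x − 27.0)² + (y + 40.4)² = 45.26²; (x − 47.6)² + (y + 9.4)² = 32.31².
Subtracting pairs of circle equations eliminates x²+y² and gives linear equations (the radical axes):
0.0 x − 144.4 y = -577.24
41.2 x − 82.4 y = 420.25
Solving the 2×2 system: x ≈ 18.2, y ≈ 4.0 km.

18.2 km east, 4.0 km north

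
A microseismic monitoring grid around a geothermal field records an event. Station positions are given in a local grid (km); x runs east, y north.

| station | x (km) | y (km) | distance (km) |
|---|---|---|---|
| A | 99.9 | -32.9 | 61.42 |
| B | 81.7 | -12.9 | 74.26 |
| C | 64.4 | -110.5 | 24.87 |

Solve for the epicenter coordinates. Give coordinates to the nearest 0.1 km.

Circle about each station: (x − 99.9)² + (y + 32.9)² = 61.42²; (x − 81.7)² + (y + 12.9)² = 74.26²; (x − 64.4)² + (y + 110.5)² = 24.87².
Subtracting pairs of circle equations eliminates x²+y² and gives linear equations (the radical axes):
-36.4 x + 40.0 y = -5963.25
-71.0 x − 155.2 y = 8449.09
Solving the 2×2 system: x ≈ 69.2, y ≈ -86.1 km.

x ≈ 69.2 km, y ≈ -86.1 km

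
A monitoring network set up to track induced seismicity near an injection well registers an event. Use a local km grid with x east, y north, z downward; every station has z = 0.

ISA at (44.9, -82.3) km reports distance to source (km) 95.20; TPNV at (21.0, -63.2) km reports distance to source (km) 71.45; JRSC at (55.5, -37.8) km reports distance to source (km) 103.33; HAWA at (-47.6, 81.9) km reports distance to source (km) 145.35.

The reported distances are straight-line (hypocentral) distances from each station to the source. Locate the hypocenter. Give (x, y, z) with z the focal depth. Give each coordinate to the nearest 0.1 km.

Each station gives a sphere (x−x_i)² + (y−y_i)² + z² = d_i² (stations at z=0).
Subtracting the ISA sphere from TPNV and JRSC: z² cancels, leaving linear equations in x and y:
-47.8 x + 38.2 y = -396.12
21.2 x + 89.0 y = -5894.26
Solving: x ≈ -37.501, y ≈ -57.295 km (keep extra digits for the depth step; rounded: -37.5, -57.3).
Then from the ISA sphere: z² = 95.20² − (x − 44.9)² − (y + 82.3)² with x = -37.501, y = -57.295, so z ≈ 40.594 ≈ 40.6 km.

(-37.5, -57.3, 40.6)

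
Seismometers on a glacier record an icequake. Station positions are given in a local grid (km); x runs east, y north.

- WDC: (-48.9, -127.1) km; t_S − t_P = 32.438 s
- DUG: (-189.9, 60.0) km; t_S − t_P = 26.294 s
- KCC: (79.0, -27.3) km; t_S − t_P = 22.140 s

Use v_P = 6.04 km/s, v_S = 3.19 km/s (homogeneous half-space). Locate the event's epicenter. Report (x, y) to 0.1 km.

(-14.6, 89.5)

Distance from S−P lag: d = Δt · v_P v_S / (v_P − v_S) = Δt · (6.04·3.19)/(6.04−3.19) ≈ 6.7606·Δt.
So d_WDC = 219.30, d_DUG = 177.76, d_KCC = 149.68 km.
Circle about each station: (x + 48.9)² + (y + 127.1)² = 219.30²; (x + 189.9)² + (y − 60.0)² = 177.76²; (x − 79.0)² + (y + 27.3)² = 149.68².
Subtracting the WDC equation from the DUG and KCC equations removes the quadratic terms:
-282.0 x + 374.2 y = 37610.26
255.8 x + 199.6 y = 14129.06
Solving the 2×2 system: x ≈ -14.6, y ≈ 89.5 km.
Check against WDC (with the unrounded x, y): √((x + 48.9)²+(y + 127.1)²) = 219.30 ≈ 219.30 km. ✓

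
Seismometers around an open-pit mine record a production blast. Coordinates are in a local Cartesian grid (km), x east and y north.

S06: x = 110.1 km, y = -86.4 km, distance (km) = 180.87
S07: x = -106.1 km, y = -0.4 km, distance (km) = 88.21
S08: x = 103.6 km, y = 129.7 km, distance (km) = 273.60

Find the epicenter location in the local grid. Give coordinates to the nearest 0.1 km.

Circle about each station: (x − 110.1)² + (y + 86.4)² = 180.87²; (x + 106.1)² + (y + 0.4)² = 88.21²; (x − 103.6)² + (y − 129.7)² = 273.60².
Subtracting the S06 equation from the S07 and S08 equations removes the quadratic terms:
-432.4 x + 172.0 y = 16603.35
-13.0 x + 432.2 y = -34174.92
Solving the 2×2 system: x ≈ -70.7, y ≈ -81.2 km.
Check against S06 (with the unrounded x, y): √((x − 110.1)²+(y + 86.4)²) = 180.87 ≈ 180.87 km. ✓

(-70.7, -81.2)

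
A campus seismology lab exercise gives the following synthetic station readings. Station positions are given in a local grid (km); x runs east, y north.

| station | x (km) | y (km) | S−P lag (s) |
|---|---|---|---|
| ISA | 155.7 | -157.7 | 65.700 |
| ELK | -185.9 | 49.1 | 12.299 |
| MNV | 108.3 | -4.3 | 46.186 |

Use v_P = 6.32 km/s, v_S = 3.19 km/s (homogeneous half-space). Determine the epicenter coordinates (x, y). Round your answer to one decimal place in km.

x ≈ -160.1 km, y ≈ 124.0 km

Distance from S−P lag: d = Δt · v_P v_S / (v_P − v_S) = Δt · (6.32·3.19)/(6.32−3.19) ≈ 6.4412·Δt.
So d_ISA = 423.18, d_ELK = 79.22, d_MNV = 297.49 km.
Circle about each station: (x − 155.7)² + (y + 157.7)² = 423.18²; (x + 185.9)² + (y − 49.1)² = 79.22²; (x − 108.3)² + (y + 4.3)² = 297.49².
Subtracting the ISA equation from the ELK and MNV equations removes the quadratic terms:
-683.2 x + 413.6 y = 160663.34
-94.8 x + 306.8 y = 53216.61
Solving the 2×2 system: x ≈ -160.1, y ≈ 124.0 km.
Check against ISA (with the unrounded x, y): √((x − 155.7)²+(y + 157.7)²) = 423.18 ≈ 423.18 km. ✓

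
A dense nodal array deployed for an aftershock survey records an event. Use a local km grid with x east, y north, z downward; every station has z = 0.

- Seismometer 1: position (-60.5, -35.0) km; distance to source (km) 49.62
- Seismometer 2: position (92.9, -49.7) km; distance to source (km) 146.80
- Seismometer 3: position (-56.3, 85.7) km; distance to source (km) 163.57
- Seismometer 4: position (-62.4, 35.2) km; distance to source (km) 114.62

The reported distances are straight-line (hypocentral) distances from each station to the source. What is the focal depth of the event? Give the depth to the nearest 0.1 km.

depth ≈ 26.2 km

Each station gives a sphere (x−x_i)² + (y−y_i)² + z² = d_i² (stations at z=0).
Subtracting the Seismometer 1 sphere from Seismometer 2 and Seismometer 3: z² cancels, leaving linear equations in x and y:
306.8 x − 29.4 y = -12872.85
8.4 x + 241.4 y = -18664.07
Solving: x ≈ -49.203, y ≈ -75.604 km (keep extra digits for the depth step; rounded: -49.2, -75.6).
Then from the Seismometer 1 sphere: z² = 49.62² − (x + 60.5)² − (y + 35.0)² with x = -49.203, y = -75.604, so z ≈ 26.188 ≈ 26.2 km.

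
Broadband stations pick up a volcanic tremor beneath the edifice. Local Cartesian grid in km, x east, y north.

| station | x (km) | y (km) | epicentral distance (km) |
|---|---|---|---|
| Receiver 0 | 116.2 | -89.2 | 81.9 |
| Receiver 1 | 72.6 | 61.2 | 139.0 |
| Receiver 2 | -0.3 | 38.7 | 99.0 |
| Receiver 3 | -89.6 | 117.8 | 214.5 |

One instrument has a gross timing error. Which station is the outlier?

Receiver 1

Solve using three stations at a time. Using Receiver 0, Receiver 2, Receiver 3 (subtract circle equations pairwise → linear system) gives (x, y) ≈ (44.7, -49.4).
Distances from that point to each station vs reported:
  Receiver 0: calculated 81.8 vs reported 81.9 → residual 0.1 km
  Receiver 1: calculated 114.0 vs reported 139.0 → residual 25.0 km
  Receiver 2: calculated 98.9 vs reported 99.0 → residual 0.1 km
  Receiver 3: calculated 214.5 vs reported 214.5 → residual 0.0 km
Receiver 0, Receiver 2, Receiver 3 are mutually consistent (residuals ≈ 0); Receiver 1 is off by 25.0 km.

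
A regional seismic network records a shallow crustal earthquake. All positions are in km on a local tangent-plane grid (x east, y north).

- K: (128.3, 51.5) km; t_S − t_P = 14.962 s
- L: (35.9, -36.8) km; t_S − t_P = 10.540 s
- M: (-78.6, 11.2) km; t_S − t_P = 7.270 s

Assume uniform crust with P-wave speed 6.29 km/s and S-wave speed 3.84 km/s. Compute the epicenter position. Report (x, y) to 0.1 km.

-19.2 km east, 51.3 km north

Distance from S−P lag: d = Δt · v_P v_S / (v_P − v_S) = Δt · (6.29·3.84)/(6.29−3.84) ≈ 9.8586·Δt.
So d_K = 147.50, d_L = 103.91, d_M = 71.67 km.
Circle about each station: (x − 128.3)² + (y − 51.5)² = 147.50²; (x − 35.9)² + (y + 36.8)² = 103.91²; (x + 78.6)² + (y − 11.2)² = 71.67².
Subtracting pairs of circle equations eliminates x²+y² and gives linear equations (the radical axes):
-184.8 x − 176.6 y = -5511.13
-413.8 x − 80.6 y = 3809.92
Solving the 2×2 system: x ≈ -19.2, y ≈ 51.3 km.
Check against K (with the unrounded x, y): √((x − 128.3)²+(y − 51.5)²) = 147.50 ≈ 147.50 km. ✓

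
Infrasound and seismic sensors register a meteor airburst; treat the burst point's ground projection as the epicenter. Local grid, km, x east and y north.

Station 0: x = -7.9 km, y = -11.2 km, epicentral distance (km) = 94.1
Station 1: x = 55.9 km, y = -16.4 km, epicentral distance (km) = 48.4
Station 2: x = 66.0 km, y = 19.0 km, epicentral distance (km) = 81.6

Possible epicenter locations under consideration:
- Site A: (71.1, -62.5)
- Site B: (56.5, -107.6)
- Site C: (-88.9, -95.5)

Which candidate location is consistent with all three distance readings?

Site A

For each candidate, compare |candidate − station| to the reported distance:
Site A: residuals Station 0 0.1, Station 1 0.1, Station 2 0.1 → max 0.1 km
Site B: residuals Station 0 21.8, Station 1 42.8, Station 2 45.4 → max 45.4 km
Site C: residuals Station 0 22.8, Station 1 116.6, Station 2 111.0 → max 116.6 km
Only Site A has all residuals ≈ 0.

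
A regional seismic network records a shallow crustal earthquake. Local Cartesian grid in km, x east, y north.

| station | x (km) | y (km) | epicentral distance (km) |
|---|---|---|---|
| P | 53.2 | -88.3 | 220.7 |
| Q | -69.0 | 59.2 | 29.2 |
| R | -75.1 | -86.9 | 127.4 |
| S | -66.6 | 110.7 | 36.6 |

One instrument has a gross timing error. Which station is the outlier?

Solve using three stations at a time. Using P, Q, S (subtract circle equations pairwise → linear system) gives (x, y) ≈ (-88.2, 81.2).
Distances from that point to each station vs reported:
  P: calculated 220.7 vs reported 220.7 → residual 0.0 km
  Q: calculated 29.2 vs reported 29.2 → residual 0.0 km
  R: calculated 168.6 vs reported 127.4 → residual 41.2 km
  S: calculated 36.6 vs reported 36.6 → residual 0.0 km
P, Q, S are mutually consistent (residuals ≈ 0); R is off by 41.2 km.

R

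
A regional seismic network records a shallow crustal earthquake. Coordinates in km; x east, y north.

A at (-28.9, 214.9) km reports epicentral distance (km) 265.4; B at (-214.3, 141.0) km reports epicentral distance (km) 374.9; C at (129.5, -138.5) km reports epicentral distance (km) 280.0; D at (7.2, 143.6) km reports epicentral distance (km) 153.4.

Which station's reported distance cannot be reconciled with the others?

A

Solve using three stations at a time. Using B, C, D (subtract circle equations pairwise → linear system) gives (x, y) ≈ (160.6, 139.8).
Distances from that point to each station vs reported:
  A: calculated 203.9 vs reported 265.4 → residual 61.5 km
  B: calculated 374.9 vs reported 374.9 → residual 0.0 km
  C: calculated 280.0 vs reported 280.0 → residual 0.0 km
  D: calculated 153.5 vs reported 153.4 → residual 0.1 km
B, C, D are mutually consistent (residuals ≈ 0); A is off by 61.5 km.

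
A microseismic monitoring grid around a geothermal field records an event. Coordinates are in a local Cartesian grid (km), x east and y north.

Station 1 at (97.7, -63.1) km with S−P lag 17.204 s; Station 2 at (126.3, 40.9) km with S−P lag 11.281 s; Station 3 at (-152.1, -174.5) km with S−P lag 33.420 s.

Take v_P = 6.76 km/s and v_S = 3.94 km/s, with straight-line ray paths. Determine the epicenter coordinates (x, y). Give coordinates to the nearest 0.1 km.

x ≈ 28.9 km, y ≈ 84.1 km

Distance from S−P lag: d = Δt · v_P v_S / (v_P − v_S) = Δt · (6.76·3.94)/(6.76−3.94) ≈ 9.4448·Δt.
So d_Station 1 = 162.49, d_Station 2 = 106.55, d_Station 3 = 315.65 km.
Circle about each station: (x − 97.7)² + (y + 63.1)² = 162.49²; (x − 126.3)² + (y − 40.9)² = 106.55²; (x + 152.1)² + (y + 174.5)² = 315.65².
Subtracting the Station 1 equation from the Station 2 and Station 3 equations removes the quadratic terms:
57.2 x + 208.0 y = 19147.70
-499.6 x − 222.8 y = -33174.16
Solving the 2×2 system: x ≈ 28.9, y ≈ 84.1 km.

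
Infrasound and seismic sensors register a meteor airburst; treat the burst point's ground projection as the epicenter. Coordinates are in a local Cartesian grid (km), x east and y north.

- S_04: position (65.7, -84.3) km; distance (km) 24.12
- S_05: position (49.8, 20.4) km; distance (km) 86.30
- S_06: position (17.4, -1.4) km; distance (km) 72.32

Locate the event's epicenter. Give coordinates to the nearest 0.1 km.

x ≈ 50.1 km, y ≈ -65.9 km

Circle about each station: (x − 65.7)² + (y + 84.3)² = 24.12²; (x − 49.8)² + (y − 20.4)² = 86.30²; (x − 17.4)² + (y + 1.4)² = 72.32².
Subtracting the S_04 equation from the S_05 and S_06 equations removes the quadratic terms:
-31.8 x + 209.4 y = -15392.70
-96.6 x + 165.8 y = -15766.67
Solving the 2×2 system: x ≈ 50.1, y ≈ -65.9 km.
Check against S_04 (with the unrounded x, y): √((x − 65.7)²+(y + 84.3)²) = 24.12 ≈ 24.12 km. ✓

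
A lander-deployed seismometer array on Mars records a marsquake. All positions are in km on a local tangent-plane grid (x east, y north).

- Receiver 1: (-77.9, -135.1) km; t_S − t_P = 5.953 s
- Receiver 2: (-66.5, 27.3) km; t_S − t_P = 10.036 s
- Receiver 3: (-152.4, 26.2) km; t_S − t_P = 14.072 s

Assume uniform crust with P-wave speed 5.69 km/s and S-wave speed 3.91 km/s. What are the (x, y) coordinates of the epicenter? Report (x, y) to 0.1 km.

x ≈ -19.5 km, y ≈ -89.0 km

Distance from S−P lag: d = Δt · v_P v_S / (v_P − v_S) = Δt · (5.69·3.91)/(5.69−3.91) ≈ 12.4988·Δt.
So d_Receiver 1 = 74.41, d_Receiver 2 = 125.44, d_Receiver 3 = 175.88 km.
Circle about each station: (x + 77.9)² + (y + 135.1)² = 74.41²; (x + 66.5)² + (y − 27.3)² = 125.44²; (x + 152.4)² + (y − 26.2)² = 175.88².
Subtracting pairs of circle equations eliminates x²+y² and gives linear equations (the radical axes):
22.8 x + 324.8 y = -29351.23
-149.0 x + 322.6 y = -25805.15
Solving the 2×2 system: x ≈ -19.5, y ≈ -89.0 km.
Check against Receiver 1 (with the unrounded x, y): √((x + 77.9)²+(y + 135.1)²) = 74.40 ≈ 74.41 km. ✓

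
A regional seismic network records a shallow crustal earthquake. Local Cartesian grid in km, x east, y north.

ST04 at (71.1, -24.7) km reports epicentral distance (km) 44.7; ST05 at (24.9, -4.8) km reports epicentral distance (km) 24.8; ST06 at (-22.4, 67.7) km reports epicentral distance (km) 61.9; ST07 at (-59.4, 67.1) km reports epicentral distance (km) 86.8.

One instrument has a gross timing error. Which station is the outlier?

Solve using three stations at a time. Using ST05, ST06, ST07 (subtract circle equations pairwise → linear system) gives (x, y) ≈ (10.0, 15.0).
Distances from that point to each station vs reported:
  ST04: calculated 72.9 vs reported 44.7 → residual 28.2 km
  ST05: calculated 24.8 vs reported 24.8 → residual 0.0 km
  ST06: calculated 61.9 vs reported 61.9 → residual 0.0 km
  ST07: calculated 86.8 vs reported 86.8 → residual 0.0 km
ST05, ST06, ST07 are mutually consistent (residuals ≈ 0); ST04 is off by 28.2 km.

ST04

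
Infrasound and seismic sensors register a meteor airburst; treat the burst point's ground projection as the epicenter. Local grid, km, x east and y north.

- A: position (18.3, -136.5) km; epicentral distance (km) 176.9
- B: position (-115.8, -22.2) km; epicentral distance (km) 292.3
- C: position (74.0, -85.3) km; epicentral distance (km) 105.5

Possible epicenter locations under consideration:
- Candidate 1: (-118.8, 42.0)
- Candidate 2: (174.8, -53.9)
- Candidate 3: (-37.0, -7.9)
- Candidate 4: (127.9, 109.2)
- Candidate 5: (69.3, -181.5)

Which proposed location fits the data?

For each candidate, compare |candidate − station| to the reported distance:
Candidate 1: residuals A 48.2, B 228.0, C 125.5 → max 228.0 km
Candidate 2: residuals A 0.1, B 0.0, C 0.1 → max 0.1 km
Candidate 3: residuals A 36.9, B 212.2, C 29.8 → max 212.2 km
Candidate 4: residuals A 92.1, B 15.4, C 96.3 → max 96.3 km
Candidate 5: residuals A 108.9, B 48.1, C 9.2 → max 108.9 km
Only Candidate 2 has all residuals ≈ 0.

Candidate 2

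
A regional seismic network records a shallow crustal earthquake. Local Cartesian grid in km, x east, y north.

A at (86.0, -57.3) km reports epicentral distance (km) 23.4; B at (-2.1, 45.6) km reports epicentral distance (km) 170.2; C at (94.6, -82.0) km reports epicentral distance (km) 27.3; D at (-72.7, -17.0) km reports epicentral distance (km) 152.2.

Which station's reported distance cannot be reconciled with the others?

Solve using three stations at a time. Using A, C, D (subtract circle equations pairwise → linear system) gives (x, y) ≈ (68.8, -73.1).
Distances from that point to each station vs reported:
  A: calculated 23.4 vs reported 23.4 → residual 0.0 km
  B: calculated 138.3 vs reported 170.2 → residual 31.9 km
  C: calculated 27.3 vs reported 27.3 → residual 0.0 km
  D: calculated 152.2 vs reported 152.2 → residual 0.0 km
A, C, D are mutually consistent (residuals ≈ 0); B is off by 31.9 km.

B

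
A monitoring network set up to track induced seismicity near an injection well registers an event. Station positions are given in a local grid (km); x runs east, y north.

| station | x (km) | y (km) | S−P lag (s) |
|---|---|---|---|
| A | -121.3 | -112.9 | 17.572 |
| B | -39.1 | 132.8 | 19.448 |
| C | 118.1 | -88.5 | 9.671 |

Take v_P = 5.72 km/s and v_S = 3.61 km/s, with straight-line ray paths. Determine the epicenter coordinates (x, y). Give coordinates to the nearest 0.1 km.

Distance from S−P lag: d = Δt · v_P v_S / (v_P − v_S) = Δt · (5.72·3.61)/(5.72−3.61) ≈ 9.7864·Δt.
So d_A = 171.97, d_B = 190.32, d_C = 94.64 km.
Circle about each station: (x + 121.3)² + (y + 112.9)² = 171.97²; (x + 39.1)² + (y − 132.8)² = 190.32²; (x − 118.1)² + (y + 88.5)² = 94.64².
Subtracting pairs of circle equations eliminates x²+y² and gives linear equations (the radical axes):
164.4 x + 491.4 y = -14943.47
478.8 x + 48.8 y = 14936.71
Solving the 2×2 system: x ≈ 35.5, y ≈ -42.3 km.

(35.5, -42.3)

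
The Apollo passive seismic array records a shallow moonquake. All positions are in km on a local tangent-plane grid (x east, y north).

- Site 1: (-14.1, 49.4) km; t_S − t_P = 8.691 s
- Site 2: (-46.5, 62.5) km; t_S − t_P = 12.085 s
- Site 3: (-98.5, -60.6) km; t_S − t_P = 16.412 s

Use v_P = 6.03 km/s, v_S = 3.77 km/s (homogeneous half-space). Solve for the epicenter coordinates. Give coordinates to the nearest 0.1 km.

Distance from S−P lag: d = Δt · v_P v_S / (v_P − v_S) = Δt · (6.03·3.77)/(6.03−3.77) ≈ 10.0589·Δt.
So d_Site 1 = 87.42, d_Site 2 = 121.56, d_Site 3 = 165.09 km.
Circle about each station: (x + 14.1)² + (y − 49.4)² = 87.42²; (x + 46.5)² + (y − 62.5)² = 121.56²; (x + 98.5)² + (y + 60.6)² = 165.09².
Subtracting the Site 1 equation from the Site 2 and Site 3 equations removes the quadratic terms:
-64.8 x + 26.2 y = -3705.25
-168.8 x − 220.0 y = -8877.01
Solving the 2×2 system: x ≈ 56.1, y ≈ -2.7 km.

x ≈ 56.1 km, y ≈ -2.7 km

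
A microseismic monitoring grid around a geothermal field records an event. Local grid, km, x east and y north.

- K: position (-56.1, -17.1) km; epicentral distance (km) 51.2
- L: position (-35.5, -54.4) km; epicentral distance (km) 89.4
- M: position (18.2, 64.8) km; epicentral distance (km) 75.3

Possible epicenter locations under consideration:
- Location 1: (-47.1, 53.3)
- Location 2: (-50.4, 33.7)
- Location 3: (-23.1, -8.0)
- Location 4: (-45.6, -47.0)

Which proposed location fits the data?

For each candidate, compare |candidate − station| to the reported distance:
Location 1: residuals K 19.8, L 18.9, M 9.0 → max 19.8 km
Location 2: residuals K 0.1, L 0.0, M 0.0 → max 0.1 km
Location 3: residuals K 17.0, L 41.4, M 8.4 → max 41.4 km
Location 4: residuals K 19.5, L 76.9, M 53.4 → max 76.9 km
Only Location 2 has all residuals ≈ 0.

Location 2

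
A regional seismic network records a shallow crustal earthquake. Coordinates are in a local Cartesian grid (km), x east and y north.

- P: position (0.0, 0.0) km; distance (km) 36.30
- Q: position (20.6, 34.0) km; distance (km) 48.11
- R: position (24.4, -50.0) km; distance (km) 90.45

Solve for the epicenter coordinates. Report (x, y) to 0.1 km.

Circle about each station: x² + y² = 36.30²; (x − 20.6)² + (y − 34.0)² = 48.11²; (x − 24.4)² + (y + 50.0)² = 90.45².
Subtracting pairs of circle equations eliminates x²+y² and gives linear equations (the radical axes):
41.2 x + 68.0 y = 583.48
48.8 x − 100.0 y = -3768.15
Solving the 2×2 system: x ≈ -26.6, y ≈ 24.7 km.

x ≈ -26.6 km, y ≈ 24.7 km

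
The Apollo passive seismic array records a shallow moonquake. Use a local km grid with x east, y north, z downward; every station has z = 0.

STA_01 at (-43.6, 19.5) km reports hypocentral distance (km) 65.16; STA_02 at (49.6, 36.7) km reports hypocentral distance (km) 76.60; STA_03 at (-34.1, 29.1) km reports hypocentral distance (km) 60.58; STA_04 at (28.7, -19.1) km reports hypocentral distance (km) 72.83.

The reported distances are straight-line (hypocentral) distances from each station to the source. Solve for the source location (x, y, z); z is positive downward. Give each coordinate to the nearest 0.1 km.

Each station gives a sphere (x−x_i)² + (y−y_i)² + z² = d_i² (stations at z=0).
Subtracting the STA_01 sphere from STA_02 and STA_03: z² cancels, leaving linear equations in x and y:
186.4 x + 34.4 y = -95.89
19.0 x + 19.2 y = 304.30
Solving: x ≈ -4.208, y ≈ 20.013 km (keep extra digits for the depth step; rounded: -4.2, 20.0).
Then from the STA_01 sphere: z² = 65.16² − (x + 43.6)² − (y − 19.5)² with x = -4.208, y = 20.013, so z ≈ 51.902 ≈ 51.9 km.
Check against STA_04 (with the unrounded solution): distance 72.85 ≈ 72.83 km. ✓

(-4.2, 20.0, 51.9)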